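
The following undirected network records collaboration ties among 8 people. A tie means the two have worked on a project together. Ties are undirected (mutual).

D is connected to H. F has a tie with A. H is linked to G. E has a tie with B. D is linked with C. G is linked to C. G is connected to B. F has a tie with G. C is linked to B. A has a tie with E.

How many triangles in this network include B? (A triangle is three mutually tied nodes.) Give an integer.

1

B's neighbors: C, E, and G.
Neighbor pairs that are themselves tied: B–C–G. Each forms one triangle with B, for 1 in total.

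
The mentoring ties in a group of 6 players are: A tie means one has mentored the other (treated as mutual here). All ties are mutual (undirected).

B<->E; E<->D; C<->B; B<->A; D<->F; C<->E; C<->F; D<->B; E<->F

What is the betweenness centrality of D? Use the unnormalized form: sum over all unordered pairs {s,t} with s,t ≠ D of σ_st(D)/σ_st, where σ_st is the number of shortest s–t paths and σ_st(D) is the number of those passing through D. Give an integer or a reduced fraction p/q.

Pairs whose geodesics pass through D — F–A: 1/3; F–B: 1/3.
All other pairs contribute 0.
Summing the contributions gives betweenness(D) = 2/3.

2/3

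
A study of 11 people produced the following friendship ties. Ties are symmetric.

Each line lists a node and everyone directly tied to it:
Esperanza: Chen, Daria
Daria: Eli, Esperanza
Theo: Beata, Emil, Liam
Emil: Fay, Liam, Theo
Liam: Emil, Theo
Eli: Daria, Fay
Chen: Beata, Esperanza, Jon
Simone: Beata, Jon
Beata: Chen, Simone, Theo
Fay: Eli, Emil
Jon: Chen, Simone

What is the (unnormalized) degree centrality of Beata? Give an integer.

3

Beata is directly tied to Chen, Simone, and Theo. That is 3 neighbors, so the degree of Beata is 3.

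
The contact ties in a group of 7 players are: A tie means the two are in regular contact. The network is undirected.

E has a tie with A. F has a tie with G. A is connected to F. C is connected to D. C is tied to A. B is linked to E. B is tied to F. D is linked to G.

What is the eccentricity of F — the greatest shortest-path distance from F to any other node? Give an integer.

Distances from F: A:1, B:1, C:2, D:2, E:2, G:1.
The largest is 2 (to D, C, and E), so the eccentricity of F is 2.

2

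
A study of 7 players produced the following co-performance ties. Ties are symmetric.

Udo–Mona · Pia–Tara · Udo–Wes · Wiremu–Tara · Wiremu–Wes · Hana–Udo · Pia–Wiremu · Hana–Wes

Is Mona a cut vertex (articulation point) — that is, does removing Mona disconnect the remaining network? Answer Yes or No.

Even without Mona, every remaining node can still reach every other (the residual graph is connected), so Mona is not a cut vertex.

No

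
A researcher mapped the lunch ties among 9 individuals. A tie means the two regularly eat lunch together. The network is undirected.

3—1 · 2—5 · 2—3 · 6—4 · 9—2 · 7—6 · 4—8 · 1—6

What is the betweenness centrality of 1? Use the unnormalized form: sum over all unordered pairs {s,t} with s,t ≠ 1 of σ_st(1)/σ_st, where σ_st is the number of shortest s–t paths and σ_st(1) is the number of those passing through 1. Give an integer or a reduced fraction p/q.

16

Pairs whose geodesics pass through 1 — 5–4: 1; 5–7: 1; 5–8: 1; 5–6: 1; 2–4: 1; 2–7: 1; 2–8: 1; 2–6: 1; 4–9: 1; 4–3: 1; 7–9: 1; 7–3: 1; 9–8: 1; 9–6: 1 … (+2 more pairs).
All other pairs contribute 0.
Summing the contributions gives betweenness(1) = 16.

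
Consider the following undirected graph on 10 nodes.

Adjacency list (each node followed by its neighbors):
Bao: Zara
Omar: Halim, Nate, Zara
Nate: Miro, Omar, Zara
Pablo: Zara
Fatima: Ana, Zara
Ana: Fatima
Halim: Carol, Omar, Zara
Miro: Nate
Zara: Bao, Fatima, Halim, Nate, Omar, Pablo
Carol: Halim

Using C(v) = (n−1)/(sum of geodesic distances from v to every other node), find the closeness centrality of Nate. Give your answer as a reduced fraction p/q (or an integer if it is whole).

9/17

Distances from Nate: Ana:3, Bao:2, Carol:3, Fatima:2, Halim:2, Miro:1, Omar:1, Pablo:2, Zara:1. Sum = 17.
n = 10, so closeness = 9/17.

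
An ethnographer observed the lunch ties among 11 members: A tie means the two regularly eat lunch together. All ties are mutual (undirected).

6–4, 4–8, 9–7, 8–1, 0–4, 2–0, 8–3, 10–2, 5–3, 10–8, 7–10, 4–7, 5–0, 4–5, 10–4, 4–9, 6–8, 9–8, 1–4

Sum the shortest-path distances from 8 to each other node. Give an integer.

14

Distances from 8: 0:2, 1:1, 2:2, 3:1, 4:1, 5:2, 6:1, 7:2, 9:1, 10:1.
Sum = 2 + 1 + 2 + 1 + 1 + 2 + 1 + 2 + 1 + 1 = 14.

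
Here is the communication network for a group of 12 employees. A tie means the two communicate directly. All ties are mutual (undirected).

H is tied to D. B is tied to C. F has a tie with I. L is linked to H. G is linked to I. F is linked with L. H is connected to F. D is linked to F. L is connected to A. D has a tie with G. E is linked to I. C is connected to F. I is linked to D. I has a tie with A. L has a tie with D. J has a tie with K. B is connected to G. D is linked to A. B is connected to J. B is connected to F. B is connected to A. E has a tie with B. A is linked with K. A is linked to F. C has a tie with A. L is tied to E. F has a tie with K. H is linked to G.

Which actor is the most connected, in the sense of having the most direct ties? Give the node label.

F

Degrees — A:7, B:6, C:3, D:6, E:3, F:8, G:4, H:4, I:5, J:2, K:3, L:5.
The maximum is 8, attained only by F.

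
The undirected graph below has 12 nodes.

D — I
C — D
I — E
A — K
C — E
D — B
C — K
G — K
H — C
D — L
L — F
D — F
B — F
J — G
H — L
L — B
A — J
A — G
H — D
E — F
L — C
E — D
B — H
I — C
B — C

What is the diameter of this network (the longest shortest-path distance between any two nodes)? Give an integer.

Eccentricity of each node (its greatest distance to any other): A:4, B:4, C:3, D:4, E:4, F:5, G:4, H:4, I:4, J:5, K:3, L:4.
The maximum eccentricity is 5, realized for instance by the pair F–J via F – E – C – K – G – J. So the diameter is 5.

5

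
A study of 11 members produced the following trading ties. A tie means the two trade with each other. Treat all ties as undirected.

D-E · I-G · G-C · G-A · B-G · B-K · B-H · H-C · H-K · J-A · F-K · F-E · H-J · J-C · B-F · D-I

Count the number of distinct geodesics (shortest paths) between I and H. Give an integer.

2

The shortest distance is 3. The length-3 paths are: I–G–B–H; I–G–C–H.
That gives 2 distinct shortest paths.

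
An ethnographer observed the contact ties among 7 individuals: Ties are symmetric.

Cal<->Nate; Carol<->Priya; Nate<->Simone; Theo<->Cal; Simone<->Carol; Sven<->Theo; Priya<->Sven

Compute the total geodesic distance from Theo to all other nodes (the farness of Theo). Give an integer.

Distances from Theo: Cal:1, Carol:3, Nate:2, Priya:2, Simone:3, Sven:1.
Sum = 1 + 3 + 2 + 2 + 3 + 1 = 12.

12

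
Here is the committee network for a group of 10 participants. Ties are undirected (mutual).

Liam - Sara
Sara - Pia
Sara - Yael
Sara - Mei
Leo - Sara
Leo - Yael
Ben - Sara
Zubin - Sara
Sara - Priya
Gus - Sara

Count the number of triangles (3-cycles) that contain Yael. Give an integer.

Yael's neighbors: Leo and Sara.
Neighbor pairs that are themselves tied: Yael–Leo–Sara. Each forms one triangle with Yael, for 1 in total.

1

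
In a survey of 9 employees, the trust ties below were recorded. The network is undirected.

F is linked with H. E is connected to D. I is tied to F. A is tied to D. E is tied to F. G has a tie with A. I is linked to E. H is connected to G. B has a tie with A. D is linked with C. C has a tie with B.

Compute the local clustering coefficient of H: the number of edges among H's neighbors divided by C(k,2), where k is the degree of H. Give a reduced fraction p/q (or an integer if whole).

H's neighbors: F and G (k = 2).
Possible neighbor pairs: C(2,2) = 1. Edges among them: none → e = 0.
Clustering(H) = 0/1.

0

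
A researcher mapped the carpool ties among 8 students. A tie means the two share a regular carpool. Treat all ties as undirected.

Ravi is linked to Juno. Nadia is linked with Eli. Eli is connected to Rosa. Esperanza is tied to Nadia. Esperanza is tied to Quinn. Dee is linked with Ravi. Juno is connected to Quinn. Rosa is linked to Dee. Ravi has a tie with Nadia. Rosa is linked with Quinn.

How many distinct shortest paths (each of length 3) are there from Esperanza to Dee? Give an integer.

2

The shortest distance is 3. The length-3 paths are: Esperanza–Quinn–Rosa–Dee; Esperanza–Nadia–Ravi–Dee.
That gives 2 distinct shortest paths.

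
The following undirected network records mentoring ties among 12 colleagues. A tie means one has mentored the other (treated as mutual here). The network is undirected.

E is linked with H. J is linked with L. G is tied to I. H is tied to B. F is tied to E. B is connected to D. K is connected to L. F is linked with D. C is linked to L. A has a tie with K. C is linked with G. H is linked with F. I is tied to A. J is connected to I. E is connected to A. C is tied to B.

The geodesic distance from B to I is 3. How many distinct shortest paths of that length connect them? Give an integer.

1

The shortest distance is 3, and the only length-3 path is B–C–G–I. So there is exactly 1 shortest path.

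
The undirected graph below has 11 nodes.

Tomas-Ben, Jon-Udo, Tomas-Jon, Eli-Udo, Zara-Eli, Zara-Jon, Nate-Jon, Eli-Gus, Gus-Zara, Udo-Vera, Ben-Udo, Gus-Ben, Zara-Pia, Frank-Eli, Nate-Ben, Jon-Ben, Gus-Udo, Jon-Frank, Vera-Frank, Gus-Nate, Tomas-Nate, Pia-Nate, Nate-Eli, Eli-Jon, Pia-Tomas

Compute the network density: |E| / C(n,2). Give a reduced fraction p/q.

There are 25 edges and 11 nodes, so the maximum possible is C(11,2) = 55.
Density = 25/55 = 5/11.

5/11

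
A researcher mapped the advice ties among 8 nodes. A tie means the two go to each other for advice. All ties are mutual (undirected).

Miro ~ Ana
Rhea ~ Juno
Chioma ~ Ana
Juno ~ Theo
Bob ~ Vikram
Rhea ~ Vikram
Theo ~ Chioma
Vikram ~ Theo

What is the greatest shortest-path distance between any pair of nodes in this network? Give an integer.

Eccentricity of each node (its greatest distance to any other): Ana:4, Bob:5, Chioma:3, Juno:4, Miro:5, Rhea:5, Theo:3, Vikram:4.
The maximum eccentricity is 5, realized for instance by the pair Rhea–Miro via Rhea – Juno – Theo – Chioma – Ana – Miro. So the diameter is 5.

5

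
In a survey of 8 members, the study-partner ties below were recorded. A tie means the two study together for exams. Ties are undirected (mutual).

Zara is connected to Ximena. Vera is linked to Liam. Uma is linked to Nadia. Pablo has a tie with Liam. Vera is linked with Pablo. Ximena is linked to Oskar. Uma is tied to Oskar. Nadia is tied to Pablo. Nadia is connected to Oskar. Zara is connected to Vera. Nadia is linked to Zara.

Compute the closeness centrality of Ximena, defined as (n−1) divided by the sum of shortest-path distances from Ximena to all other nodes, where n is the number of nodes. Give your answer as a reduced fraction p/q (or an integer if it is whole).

1/2

Distances from Ximena: Liam:3, Nadia:2, Oskar:1, Pablo:3, Uma:2, Vera:2, Zara:1. Sum = 14.
n = 8, so closeness = 7/14 = 1/2.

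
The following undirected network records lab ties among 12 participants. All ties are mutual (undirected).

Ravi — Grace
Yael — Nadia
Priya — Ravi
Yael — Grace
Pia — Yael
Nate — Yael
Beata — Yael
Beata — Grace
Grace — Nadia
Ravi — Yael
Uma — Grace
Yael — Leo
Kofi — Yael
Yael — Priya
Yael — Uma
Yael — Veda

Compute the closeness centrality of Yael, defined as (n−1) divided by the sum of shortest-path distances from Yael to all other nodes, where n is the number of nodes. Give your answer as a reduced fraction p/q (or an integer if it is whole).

1

Distances from Yael: Beata:1, Grace:1, Kofi:1, Leo:1, Nadia:1, Nate:1, Pia:1, Priya:1, Ravi:1, Uma:1, Veda:1. Sum = 11.
n = 12, so closeness = 11/11 = 1.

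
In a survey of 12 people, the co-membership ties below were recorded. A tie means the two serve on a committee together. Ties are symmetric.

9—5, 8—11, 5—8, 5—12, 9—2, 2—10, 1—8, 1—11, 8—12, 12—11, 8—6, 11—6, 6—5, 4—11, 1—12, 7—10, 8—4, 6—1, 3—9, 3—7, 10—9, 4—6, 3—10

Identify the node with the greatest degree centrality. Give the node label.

Degrees — 1:4, 2:2, 3:3, 4:3, 5:4, 6:5, 7:2, 8:6, 9:4, 10:4, 11:5, 12:4.
The maximum is 6, attained only by 8.

8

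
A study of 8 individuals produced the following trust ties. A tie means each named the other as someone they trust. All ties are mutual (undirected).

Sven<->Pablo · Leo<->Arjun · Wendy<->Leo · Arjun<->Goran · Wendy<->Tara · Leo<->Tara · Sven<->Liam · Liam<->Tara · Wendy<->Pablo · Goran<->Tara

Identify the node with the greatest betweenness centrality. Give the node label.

Tara

Unnormalized betweenness of each node: Arjun:1/2, Goran:4/3, Leo:11/3, Liam:19/6, Pablo:11/6, Sven:1, Tara:26/3, Wendy:29/6.
Tara has the largest value, 26/3, making it the main broker — the node through which the most shortest paths run.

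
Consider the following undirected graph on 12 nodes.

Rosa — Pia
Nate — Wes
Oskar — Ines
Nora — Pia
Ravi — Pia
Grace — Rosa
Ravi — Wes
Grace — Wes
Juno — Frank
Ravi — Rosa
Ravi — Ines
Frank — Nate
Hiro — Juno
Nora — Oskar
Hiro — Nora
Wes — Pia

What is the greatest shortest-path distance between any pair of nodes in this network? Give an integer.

4

Eccentricity of each node (its greatest distance to any other): Frank:4, Grace:4, Hiro:4, Ines:4, Juno:4, Nate:4, Nora:3, Oskar:4, Pia:3, Ravi:4, Rosa:4, Wes:3.
The maximum eccentricity is 4, realized for instance by the pair Grace–Oskar via Grace – Wes – Ravi – Ines – Oskar. So the diameter is 4.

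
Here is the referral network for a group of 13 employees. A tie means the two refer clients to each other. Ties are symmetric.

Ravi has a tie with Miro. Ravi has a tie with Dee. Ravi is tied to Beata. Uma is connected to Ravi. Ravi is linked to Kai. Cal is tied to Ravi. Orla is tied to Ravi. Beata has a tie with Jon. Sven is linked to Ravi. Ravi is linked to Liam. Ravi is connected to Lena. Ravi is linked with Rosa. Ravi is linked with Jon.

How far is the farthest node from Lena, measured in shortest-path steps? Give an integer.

Distances from Lena: Beata:2, Cal:2, Dee:2, Jon:2, Kai:2, Liam:2, Miro:2, Orla:2, Ravi:1, Rosa:2, Sven:2, Uma:2.
The largest is 2 (to Uma, Liam, Beata, Orla, Sven, Jon, Kai, Dee, Miro, Cal, and Rosa), so the eccentricity of Lena is 2.

2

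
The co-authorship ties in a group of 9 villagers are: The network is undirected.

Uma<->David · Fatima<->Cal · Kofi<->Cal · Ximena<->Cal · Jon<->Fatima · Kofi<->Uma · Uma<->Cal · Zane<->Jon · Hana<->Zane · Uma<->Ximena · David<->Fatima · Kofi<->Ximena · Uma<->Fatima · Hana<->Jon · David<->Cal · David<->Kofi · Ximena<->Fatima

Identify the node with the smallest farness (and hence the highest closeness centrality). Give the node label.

Farness (sum of distances to all others) for each node — Cal:13, David:14, Fatima:11, Hana:20, Jon:14, Kofi:17, Uma:13, Ximena:14, Zane:20.
The smallest farness is 11, for Fatima, so Fatima has the highest closeness.

Fatima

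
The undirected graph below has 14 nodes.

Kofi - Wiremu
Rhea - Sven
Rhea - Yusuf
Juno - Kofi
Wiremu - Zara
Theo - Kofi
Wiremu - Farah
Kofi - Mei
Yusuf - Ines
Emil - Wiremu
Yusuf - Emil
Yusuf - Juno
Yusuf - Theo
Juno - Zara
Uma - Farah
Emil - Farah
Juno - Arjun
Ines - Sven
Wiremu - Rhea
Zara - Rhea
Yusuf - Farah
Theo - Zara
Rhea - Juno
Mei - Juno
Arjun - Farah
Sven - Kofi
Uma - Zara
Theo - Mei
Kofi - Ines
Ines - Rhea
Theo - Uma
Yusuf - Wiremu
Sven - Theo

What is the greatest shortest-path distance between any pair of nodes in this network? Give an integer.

3

Eccentricity of each node (its greatest distance to any other): Arjun:3, Emil:3, Farah:3, Ines:3, Juno:2, Kofi:2, Mei:3, Rhea:2, Sven:3, Theo:3, Uma:3, Wiremu:2, Yusuf:2, Zara:2.
The maximum eccentricity is 3, realized for instance by the pair Arjun–Sven via Arjun – Juno – Rhea – Sven. So the diameter is 3.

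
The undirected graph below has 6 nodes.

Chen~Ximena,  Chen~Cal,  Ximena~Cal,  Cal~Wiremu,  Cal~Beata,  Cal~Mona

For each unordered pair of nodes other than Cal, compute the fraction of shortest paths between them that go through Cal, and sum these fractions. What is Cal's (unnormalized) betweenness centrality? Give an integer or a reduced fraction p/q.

9

Pairs whose geodesics pass through Cal — Beata–Mona: 1; Beata–Chen: 1; Beata–Wiremu: 1; Beata–Ximena: 1; Mona–Chen: 1; Mona–Wiremu: 1; Mona–Ximena: 1; Chen–Wiremu: 1; Wiremu–Ximena: 1.
All other pairs contribute 0.
Summing the contributions gives betweenness(Cal) = 9.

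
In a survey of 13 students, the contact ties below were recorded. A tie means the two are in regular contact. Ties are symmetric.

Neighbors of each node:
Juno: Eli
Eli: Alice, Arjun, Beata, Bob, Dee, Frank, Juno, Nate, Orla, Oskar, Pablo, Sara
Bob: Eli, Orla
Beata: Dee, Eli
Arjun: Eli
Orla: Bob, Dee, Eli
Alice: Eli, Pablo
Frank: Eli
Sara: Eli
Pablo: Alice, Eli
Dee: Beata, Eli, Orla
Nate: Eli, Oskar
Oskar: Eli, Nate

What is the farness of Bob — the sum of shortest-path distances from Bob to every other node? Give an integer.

22

Distances from Bob: Alice:2, Arjun:2, Beata:2, Dee:2, Eli:1, Frank:2, Juno:2, Nate:2, Orla:1, Oskar:2, Pablo:2, Sara:2.
Sum = 2 + 2 + 2 + 2 + 1 + 2 + 2 + 2 + 1 + 2 + 2 + 2 = 22.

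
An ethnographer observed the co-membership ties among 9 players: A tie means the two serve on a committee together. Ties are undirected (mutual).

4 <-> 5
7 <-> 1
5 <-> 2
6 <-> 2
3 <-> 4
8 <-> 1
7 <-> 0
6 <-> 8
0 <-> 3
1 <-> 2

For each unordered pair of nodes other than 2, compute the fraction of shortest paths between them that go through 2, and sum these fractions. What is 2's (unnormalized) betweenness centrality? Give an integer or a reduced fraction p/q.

19/2

Pairs whose geodesics pass through 2 — 4–6: 1; 4–8: 2/2; 4–1: 1; 5–6: 1; 5–8: 2/2; 5–1: 1; 5–7: 1; 6–1: 1/2; 6–7: 1/2; 6–0: 1/2; 6–3: 1.
All other pairs contribute 0.
Summing the contributions gives betweenness(2) = 19/2.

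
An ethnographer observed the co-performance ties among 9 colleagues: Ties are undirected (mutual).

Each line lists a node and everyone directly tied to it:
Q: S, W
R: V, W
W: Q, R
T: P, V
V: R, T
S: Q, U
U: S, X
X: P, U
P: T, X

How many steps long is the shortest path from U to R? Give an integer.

One shortest route is U – S – Q – W – R, which uses 4 edges, and at distance 3 from U we only reach {T, W}, which does not include R. So d(U,R) = 4.

4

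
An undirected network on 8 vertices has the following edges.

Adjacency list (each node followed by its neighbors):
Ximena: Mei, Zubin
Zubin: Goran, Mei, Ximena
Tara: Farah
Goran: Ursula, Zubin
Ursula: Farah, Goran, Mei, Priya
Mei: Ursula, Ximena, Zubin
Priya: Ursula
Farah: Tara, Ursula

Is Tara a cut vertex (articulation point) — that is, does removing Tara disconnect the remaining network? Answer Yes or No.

Even without Tara, every remaining node can still reach every other (the residual graph is connected), so Tara is not a cut vertex.

No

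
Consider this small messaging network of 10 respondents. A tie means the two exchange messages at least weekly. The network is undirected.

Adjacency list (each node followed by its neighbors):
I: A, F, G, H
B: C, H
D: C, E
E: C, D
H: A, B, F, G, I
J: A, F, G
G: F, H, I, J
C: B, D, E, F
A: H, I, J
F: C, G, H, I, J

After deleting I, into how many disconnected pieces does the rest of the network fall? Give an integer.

I's neighbors (A, F, G, and H) remain reachable from one another through other ties, so the rest of the network stays in one piece.

1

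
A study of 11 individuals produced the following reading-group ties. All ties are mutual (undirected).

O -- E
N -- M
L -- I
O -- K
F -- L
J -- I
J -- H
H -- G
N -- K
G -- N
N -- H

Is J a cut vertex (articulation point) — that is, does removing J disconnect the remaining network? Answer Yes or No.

Removing J leaves {F, I, and L} with no path to {E, G, H, K, M, N, and O}, so the network splits into 2 components. J is a cut vertex.

Yes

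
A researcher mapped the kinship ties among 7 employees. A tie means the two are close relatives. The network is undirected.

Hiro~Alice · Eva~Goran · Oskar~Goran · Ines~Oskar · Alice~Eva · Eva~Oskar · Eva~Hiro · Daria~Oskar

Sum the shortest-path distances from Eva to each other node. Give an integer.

Distances from Eva: Alice:1, Daria:2, Goran:1, Hiro:1, Ines:2, Oskar:1.
Sum = 1 + 2 + 1 + 1 + 2 + 1 = 8.

8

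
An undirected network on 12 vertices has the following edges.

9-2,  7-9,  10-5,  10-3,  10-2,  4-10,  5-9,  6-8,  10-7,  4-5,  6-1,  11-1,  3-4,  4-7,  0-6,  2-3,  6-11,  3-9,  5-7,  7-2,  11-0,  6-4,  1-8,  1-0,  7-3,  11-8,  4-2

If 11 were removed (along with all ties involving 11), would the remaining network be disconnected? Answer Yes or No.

No

Even without 11, every remaining node can still reach every other (the residual graph is connected), so 11 is not a cut vertex.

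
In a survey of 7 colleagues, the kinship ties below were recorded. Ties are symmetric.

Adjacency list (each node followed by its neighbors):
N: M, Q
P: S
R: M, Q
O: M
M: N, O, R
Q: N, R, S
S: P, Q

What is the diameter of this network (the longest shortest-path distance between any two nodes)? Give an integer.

5

Eccentricity of each node (its greatest distance to any other): M:4, N:3, O:5, P:5, Q:3, R:3, S:4.
The maximum eccentricity is 5, realized for instance by the pair P–O via P – S – Q – R – M – O. So the diameter is 5.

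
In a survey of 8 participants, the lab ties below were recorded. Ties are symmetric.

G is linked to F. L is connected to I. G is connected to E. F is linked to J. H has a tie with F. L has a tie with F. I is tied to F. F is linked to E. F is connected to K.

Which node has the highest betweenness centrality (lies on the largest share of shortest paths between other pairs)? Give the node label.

Unnormalized betweenness of each node: E:0, F:19, G:0, H:0, I:0, J:0, K:0, L:0.
F has the largest value, 19, making it the main broker — the node through which the most shortest paths run.

F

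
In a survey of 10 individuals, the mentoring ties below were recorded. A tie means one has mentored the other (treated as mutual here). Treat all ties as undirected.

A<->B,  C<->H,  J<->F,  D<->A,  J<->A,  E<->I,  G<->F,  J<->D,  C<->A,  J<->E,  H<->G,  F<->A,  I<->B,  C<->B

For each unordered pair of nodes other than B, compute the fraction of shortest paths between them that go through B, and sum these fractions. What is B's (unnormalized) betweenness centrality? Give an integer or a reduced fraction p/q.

Pairs whose geodesics pass through B — F–I: 1/2; A–I: 1; D–I: 1/2; E–C: 1/2; E–H: 1/3; I–C: 1; I–H: 1; I–G: 2/3.
All other pairs contribute 0.
Summing the contributions gives betweenness(B) = 11/2.

11/2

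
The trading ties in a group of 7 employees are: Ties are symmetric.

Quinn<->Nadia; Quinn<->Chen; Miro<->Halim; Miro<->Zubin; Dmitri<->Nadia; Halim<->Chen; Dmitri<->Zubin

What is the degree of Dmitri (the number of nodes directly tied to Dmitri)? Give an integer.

2

Dmitri is directly tied to Nadia and Zubin. That is 2 neighbors, so the degree of Dmitri is 2.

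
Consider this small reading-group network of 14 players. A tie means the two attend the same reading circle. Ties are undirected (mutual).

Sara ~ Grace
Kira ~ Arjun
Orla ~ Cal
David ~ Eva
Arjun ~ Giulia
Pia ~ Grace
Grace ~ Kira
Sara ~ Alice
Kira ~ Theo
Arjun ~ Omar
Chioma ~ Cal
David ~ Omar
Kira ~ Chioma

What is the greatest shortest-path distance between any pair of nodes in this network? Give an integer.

Eccentricity of each node (its greatest distance to any other): Alice:7, Arjun:4, Cal:6, Chioma:5, David:6, Eva:7, Giulia:5, Grace:5, Kira:4, Omar:5, Orla:7, Pia:6, Sara:6, Theo:5.
The maximum eccentricity is 7, realized for instance by the pair Eva–Alice via Eva – David – Omar – Arjun – Kira – Grace – Sara – Alice. So the diameter is 7.

7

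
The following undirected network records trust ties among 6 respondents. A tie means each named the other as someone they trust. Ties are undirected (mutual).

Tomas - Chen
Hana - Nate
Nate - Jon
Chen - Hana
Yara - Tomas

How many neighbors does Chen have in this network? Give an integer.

Chen is directly tied to Hana and Tomas. That is 2 neighbors, so the degree of Chen is 2.

2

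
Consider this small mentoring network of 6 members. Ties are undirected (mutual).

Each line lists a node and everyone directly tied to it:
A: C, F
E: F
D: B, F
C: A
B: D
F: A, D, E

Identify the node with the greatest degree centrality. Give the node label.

F

Degrees — A:2, B:1, C:1, D:2, E:1, F:3.
The maximum is 3, attained only by F.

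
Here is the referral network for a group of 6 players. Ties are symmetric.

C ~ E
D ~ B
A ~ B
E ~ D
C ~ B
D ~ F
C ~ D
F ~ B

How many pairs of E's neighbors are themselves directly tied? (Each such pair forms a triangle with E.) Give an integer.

E's neighbors: C and D.
Neighbor pairs that are themselves tied: E–C–D. Each forms one triangle with E, for 1 in total.

1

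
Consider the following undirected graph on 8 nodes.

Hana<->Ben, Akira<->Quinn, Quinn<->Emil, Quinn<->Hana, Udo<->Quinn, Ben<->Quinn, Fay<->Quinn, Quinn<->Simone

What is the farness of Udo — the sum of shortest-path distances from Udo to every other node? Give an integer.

Distances from Udo: Akira:2, Ben:2, Emil:2, Fay:2, Hana:2, Quinn:1, Simone:2.
Sum = 2 + 2 + 2 + 2 + 2 + 1 + 2 = 13.

13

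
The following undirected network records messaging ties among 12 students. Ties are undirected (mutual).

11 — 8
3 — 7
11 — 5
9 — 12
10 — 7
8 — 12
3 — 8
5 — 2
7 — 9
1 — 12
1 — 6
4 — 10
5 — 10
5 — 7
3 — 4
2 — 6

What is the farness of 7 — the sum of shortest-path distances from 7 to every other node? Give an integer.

Distances from 7: 1:3, 2:2, 3:1, 4:2, 5:1, 6:3, 8:2, 9:1, 10:1, 11:2, 12:2.
Sum = 3 + 2 + 1 + 2 + 1 + 3 + 2 + 1 + 1 + 2 + 2 = 20.

20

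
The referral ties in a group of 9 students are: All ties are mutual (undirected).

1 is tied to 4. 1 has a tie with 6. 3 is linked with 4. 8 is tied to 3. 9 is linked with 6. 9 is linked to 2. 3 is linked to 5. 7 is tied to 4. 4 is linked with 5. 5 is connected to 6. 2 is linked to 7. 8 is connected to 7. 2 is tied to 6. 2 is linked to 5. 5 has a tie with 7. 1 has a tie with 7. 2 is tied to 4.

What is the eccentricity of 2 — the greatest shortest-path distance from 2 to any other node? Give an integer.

2

Distances from 2: 1:2, 3:2, 4:1, 5:1, 6:1, 7:1, 8:2, 9:1.
The largest is 2 (to 3, 1, and 8), so the eccentricity of 2 is 2.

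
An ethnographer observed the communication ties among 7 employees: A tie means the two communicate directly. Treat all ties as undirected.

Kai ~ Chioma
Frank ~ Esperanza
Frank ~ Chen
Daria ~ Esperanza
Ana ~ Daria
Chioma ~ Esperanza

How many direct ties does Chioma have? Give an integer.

Chioma is directly tied to Esperanza and Kai. That is 2 neighbors, so the degree of Chioma is 2.

2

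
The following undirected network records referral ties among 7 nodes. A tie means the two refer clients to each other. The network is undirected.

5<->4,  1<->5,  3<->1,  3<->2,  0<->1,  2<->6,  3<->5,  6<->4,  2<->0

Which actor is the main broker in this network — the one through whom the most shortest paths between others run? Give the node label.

2

Unnormalized betweenness of each node: 0:5/6, 1:2, 2:11/3, 3:11/6, 4:4/3, 5:17/6, 6:3/2.
2 has the largest value, 11/3, making it the main broker — the node through which the most shortest paths run.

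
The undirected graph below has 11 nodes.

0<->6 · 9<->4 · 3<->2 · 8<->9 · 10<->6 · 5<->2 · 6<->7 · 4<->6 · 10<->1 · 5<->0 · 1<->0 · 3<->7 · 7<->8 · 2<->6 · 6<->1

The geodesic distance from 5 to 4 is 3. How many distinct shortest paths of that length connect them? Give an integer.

The shortest distance is 3. The length-3 paths are: 5–2–6–4; 5–0–6–4.
That gives 2 distinct shortest paths.

2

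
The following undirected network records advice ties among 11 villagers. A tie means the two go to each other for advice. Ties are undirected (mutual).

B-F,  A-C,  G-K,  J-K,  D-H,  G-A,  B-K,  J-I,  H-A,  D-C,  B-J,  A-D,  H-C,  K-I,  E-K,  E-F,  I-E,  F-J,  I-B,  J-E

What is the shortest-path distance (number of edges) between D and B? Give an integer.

One shortest route is D – A – G – K – B, which uses 4 edges, and at distance 3 from D we only reach {K}, which does not include B. So d(D,B) = 4.

4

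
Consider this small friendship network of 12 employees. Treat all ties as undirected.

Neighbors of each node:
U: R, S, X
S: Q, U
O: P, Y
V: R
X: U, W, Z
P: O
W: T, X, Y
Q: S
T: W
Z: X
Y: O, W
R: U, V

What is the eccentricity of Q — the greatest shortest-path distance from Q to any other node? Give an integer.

Distances from Q: O:6, P:7, R:3, S:1, T:5, U:2, V:4, W:4, X:3, Y:5, Z:4.
The largest is 7 (to P), so the eccentricity of Q is 7.

7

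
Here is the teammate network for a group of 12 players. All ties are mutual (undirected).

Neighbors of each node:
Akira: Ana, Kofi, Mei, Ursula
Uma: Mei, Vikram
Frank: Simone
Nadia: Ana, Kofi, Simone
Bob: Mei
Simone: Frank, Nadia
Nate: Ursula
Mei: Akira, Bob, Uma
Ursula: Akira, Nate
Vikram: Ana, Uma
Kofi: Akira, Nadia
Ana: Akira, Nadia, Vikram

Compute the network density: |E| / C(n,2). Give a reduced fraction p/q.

13/66

There are 13 edges and 12 nodes, so the maximum possible is C(12,2) = 66.
Density = 13/66.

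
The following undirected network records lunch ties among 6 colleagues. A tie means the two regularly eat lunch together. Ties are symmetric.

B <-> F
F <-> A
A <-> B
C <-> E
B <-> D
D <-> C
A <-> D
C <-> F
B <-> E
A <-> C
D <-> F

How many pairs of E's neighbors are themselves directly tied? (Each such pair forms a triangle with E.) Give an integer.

E's neighbors are B and C, but none of them are tied to each other, so no triangle contains E.

0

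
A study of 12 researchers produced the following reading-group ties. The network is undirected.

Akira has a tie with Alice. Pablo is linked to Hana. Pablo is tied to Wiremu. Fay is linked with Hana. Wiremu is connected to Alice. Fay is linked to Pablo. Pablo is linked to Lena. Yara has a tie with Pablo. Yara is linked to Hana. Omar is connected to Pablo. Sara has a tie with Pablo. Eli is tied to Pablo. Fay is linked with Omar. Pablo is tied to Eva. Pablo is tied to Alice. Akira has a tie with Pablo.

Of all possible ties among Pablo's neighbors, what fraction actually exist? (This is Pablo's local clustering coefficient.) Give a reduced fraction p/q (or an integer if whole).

Pablo's neighbors: Akira, Alice, Eli, Eva, Fay, Hana, Lena, Omar, Sara, Wiremu, and Yara (k = 11).
Possible neighbor pairs: C(11,2) = 55. Edges among them: Akira–Alice, Alice–Wiremu, Fay–Hana, Fay–Omar, Hana–Yara → e = 5.
Clustering(Pablo) = 5/55 = 1/11.

1/11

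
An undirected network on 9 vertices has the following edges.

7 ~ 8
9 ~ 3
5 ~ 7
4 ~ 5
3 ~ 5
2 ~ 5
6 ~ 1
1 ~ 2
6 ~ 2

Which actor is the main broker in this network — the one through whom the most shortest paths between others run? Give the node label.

Unnormalized betweenness of each node: 1:0, 2:12, 3:7, 4:0, 5:23, 6:0, 7:7, 8:0, 9:0.
5 has the largest value, 23, making it the main broker — the node through which the most shortest paths run.

5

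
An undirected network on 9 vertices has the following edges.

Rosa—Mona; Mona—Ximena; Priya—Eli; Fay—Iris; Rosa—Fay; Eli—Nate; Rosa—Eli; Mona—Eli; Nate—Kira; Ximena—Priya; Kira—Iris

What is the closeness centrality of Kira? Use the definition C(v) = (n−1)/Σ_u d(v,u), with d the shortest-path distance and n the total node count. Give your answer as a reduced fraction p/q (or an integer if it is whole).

8/19

Distances from Kira: Eli:2, Fay:2, Iris:1, Mona:3, Nate:1, Priya:3, Rosa:3, Ximena:4. Sum = 19.
n = 9, so closeness = 8/19.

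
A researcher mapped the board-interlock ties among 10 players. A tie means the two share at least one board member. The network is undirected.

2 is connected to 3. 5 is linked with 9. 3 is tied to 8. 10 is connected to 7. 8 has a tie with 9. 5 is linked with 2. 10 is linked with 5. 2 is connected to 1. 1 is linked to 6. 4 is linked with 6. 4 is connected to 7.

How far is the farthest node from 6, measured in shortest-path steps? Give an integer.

4

Distances from 6: 1:1, 2:2, 3:3, 4:1, 5:3, 7:2, 8:4, 9:4, 10:3.
The largest is 4 (to 8 and 9), so the eccentricity of 6 is 4.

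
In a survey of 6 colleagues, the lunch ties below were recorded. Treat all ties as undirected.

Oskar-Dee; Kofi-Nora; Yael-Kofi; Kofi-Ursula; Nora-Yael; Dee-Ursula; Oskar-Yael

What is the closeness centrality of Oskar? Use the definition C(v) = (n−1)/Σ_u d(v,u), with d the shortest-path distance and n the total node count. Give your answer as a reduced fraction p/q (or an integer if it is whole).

5/8

Distances from Oskar: Dee:1, Kofi:2, Nora:2, Ursula:2, Yael:1. Sum = 8.
n = 6, so closeness = 5/8.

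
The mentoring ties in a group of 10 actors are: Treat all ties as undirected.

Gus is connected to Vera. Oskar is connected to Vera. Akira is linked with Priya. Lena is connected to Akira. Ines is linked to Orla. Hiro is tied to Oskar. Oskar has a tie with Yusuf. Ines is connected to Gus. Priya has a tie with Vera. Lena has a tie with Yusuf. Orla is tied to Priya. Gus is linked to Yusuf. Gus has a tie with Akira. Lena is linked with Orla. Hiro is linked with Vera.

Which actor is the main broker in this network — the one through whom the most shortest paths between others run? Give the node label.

Unnormalized betweenness of each node: Akira:23/10, Gus:83/10, Hiro:0, Ines:1, Lena:63/20, Orla:29/10, Oskar:29/10, Priya:93/20, Vera:89/10, Yusuf:49/10.
Vera has the largest value, 89/10, making it the main broker — the node through which the most shortest paths run.

Vera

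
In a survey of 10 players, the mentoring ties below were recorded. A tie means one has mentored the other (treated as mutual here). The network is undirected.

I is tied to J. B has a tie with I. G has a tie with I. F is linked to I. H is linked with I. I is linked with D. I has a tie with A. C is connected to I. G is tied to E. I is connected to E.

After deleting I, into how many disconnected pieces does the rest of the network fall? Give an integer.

8

Without I, the remaining ties split the others into: {E, G}; {H}; {J}; {C}; {B}; {A}; {F}; {D}.
That's 8 separate components.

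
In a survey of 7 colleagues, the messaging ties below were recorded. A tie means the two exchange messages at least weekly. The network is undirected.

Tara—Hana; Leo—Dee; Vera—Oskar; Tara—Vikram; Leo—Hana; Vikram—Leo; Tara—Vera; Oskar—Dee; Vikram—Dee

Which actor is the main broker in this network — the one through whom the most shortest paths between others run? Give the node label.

Unnormalized betweenness of each node: Dee:17/6, Hana:5/6, Leo:2, Oskar:4/3, Tara:11/3, Vera:3/2, Vikram:11/6.
Tara has the largest value, 11/3, making it the main broker — the node through which the most shortest paths run.

Tara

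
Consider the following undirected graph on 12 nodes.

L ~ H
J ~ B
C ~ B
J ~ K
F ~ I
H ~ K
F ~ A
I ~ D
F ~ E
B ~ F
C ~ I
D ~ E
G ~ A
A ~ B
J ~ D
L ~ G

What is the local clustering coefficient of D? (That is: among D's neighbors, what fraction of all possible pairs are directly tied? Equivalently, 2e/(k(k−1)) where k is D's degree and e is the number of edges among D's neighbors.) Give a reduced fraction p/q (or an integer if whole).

D's neighbors: E, I, and J (k = 3).
Possible neighbor pairs: C(3,2) = 3. Edges among them: none → e = 0.
Clustering(D) = 0/3 = 0.

0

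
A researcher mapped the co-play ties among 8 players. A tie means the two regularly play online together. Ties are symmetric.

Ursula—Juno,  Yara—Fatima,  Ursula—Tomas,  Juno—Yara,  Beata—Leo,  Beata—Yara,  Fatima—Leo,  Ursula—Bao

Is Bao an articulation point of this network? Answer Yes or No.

No

Even without Bao, every remaining node can still reach every other (the residual graph is connected), so Bao is not a cut vertex.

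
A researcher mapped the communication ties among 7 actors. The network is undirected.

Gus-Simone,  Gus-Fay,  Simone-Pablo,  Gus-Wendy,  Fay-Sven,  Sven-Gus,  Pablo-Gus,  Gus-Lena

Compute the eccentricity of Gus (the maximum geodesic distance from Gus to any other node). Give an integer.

Distances from Gus: Fay:1, Lena:1, Pablo:1, Simone:1, Sven:1, Wendy:1.
The largest is 1 (to Sven, Pablo, Lena, Fay, Simone, and Wendy), so the eccentricity of Gus is 1.

1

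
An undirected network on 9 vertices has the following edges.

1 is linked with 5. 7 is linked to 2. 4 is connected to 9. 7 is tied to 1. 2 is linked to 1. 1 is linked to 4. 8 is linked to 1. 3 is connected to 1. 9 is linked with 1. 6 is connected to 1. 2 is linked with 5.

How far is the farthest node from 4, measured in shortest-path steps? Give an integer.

2

Distances from 4: 1:1, 2:2, 3:2, 5:2, 6:2, 7:2, 8:2, 9:1.
The largest is 2 (to 3, 7, 2, 5, 8, and 6), so the eccentricity of 4 is 2.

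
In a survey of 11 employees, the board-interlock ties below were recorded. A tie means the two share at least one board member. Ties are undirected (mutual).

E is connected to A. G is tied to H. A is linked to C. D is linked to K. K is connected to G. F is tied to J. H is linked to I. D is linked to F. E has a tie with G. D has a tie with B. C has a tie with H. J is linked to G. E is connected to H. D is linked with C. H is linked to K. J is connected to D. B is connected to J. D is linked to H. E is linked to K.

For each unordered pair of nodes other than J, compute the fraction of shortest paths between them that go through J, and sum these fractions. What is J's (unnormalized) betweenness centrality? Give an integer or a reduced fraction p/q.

7/2

Pairs whose geodesics pass through J — F–E: 1/3; F–G: 1; F–B: 1/2; D–G: 1/3; E–B: 1/3; G–B: 1.
All other pairs contribute 0.
Summing the contributions gives betweenness(J) = 7/2.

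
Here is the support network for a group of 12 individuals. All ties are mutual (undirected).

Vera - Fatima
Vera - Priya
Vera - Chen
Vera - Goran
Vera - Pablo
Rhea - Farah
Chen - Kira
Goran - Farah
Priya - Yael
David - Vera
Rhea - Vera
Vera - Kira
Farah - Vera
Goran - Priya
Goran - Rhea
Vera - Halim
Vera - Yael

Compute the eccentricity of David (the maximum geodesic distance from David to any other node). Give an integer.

2

Distances from David: Chen:2, Farah:2, Fatima:2, Goran:2, Halim:2, Kira:2, Pablo:2, Priya:2, Rhea:2, Vera:1, Yael:2.
The largest is 2 (to Yael, Chen, Fatima, Halim, Goran, Pablo, Kira, Priya, Farah, and Rhea), so the eccentricity of David is 2.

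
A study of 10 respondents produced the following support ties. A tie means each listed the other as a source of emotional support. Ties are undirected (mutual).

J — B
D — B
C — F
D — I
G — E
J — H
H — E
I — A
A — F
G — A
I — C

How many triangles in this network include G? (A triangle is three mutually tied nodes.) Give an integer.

G's neighbors are A and E, but none of them are tied to each other, so no triangle contains G.

0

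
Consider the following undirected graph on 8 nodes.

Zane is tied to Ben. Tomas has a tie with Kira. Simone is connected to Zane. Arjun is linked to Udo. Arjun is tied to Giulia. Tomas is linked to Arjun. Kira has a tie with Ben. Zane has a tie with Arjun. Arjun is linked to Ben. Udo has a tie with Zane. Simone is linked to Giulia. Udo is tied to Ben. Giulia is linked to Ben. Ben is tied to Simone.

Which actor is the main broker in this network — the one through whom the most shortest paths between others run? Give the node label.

Unnormalized betweenness of each node: Arjun:61/12, Ben:20/3, Giulia:7/12, Kira:3/4, Simone:1/3, Tomas:1/2, Udo:0, Zane:13/12.
Ben has the largest value, 20/3, making it the main broker — the node through which the most shortest paths run.

Ben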